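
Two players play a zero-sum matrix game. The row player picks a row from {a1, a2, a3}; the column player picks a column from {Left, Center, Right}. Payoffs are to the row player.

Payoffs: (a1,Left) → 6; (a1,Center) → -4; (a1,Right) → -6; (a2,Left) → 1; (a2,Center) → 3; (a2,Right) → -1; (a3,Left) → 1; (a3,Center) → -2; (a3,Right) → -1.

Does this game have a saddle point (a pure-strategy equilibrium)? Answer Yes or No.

Row minima: a1 → -6, a2 → -1, a3 → -2; maximin = -1.
Column maxima: Left → 6, Center → 3, Right → -1; minimax = -1.
maximin = minimax = -1, so a saddle point exists.

Yes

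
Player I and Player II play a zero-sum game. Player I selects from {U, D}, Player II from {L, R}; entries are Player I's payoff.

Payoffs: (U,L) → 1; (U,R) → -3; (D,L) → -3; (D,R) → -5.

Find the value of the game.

-3

Row minima: U → -3, D → -5; maximin = -3.
Column maxima: L → 1, R → -3; minimax = -3.
Since maximin = minimax = -3, there is a saddle point and the value is -3.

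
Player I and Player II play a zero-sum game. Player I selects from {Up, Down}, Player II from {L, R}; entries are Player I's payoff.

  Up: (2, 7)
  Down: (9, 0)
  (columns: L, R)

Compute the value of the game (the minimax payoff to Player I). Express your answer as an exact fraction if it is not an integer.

Row minima: Up → 2, Down → 0; maximin = 2.
Column maxima: L → 9, R → 7; minimax = 7.
2 ≠ 7, so there is no saddle point; optimal play is mixed.
Let Player I play Up with probability p. Expected payoff against L: 2p + 9(1−p) = −7p + 9; against R: 7p + 0(1−p) = 7p.
Setting these equal: −7p + 9 = 7p ⇒ −14p = -9 ⇒ p = 9/14, and the value is (-7)·(9/14) + 9 = 9/2.
For Player II: with q = P(L), equating Up's and Down's payoffs gives −5q + 7 = 9q ⇒ q = 1/2.

9/2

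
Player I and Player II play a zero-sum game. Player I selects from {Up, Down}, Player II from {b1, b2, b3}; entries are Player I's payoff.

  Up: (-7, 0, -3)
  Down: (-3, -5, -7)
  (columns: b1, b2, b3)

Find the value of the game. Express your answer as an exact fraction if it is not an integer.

-5

Row minima: Up → -7, Down → -7; maximin = -7.
Column maxima: b1 → -3, b2 → 0, b3 → -3; minimax = -3.
-7 ≠ -3, so there is no saddle point; optimal play is mixed.
b2 is strictly dominated by b3 (it gives Player I strictly more in every row), so Player II never plays it.
On the remaining 2×2 (Up, Down vs b1, b3):
Let Player I play Up with probability p. Expected payoff against b1: (-7)p + (-3)(1−p) = −4p − 3; against b3: (-3)p + (-7)(1−p) = 4p − 7.
Setting these equal: −4p − 3 = 4p − 7 ⇒ −8p = -4 ⇒ p = 1/2, and the value is (-4)·(1/2) − 3 = -5.
For Player II: with q = P(b1), equating Up's and Down's payoffs gives −4q − 3 = 4q − 7 ⇒ q = 1/2.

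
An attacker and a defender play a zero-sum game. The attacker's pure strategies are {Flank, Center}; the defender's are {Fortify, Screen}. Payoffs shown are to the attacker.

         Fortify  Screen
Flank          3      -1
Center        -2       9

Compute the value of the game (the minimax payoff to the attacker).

5/3

Row minima: Flank → -1, Center → -2; maximin = -1.
Column maxima: Fortify → 3, Screen → 9; minimax = 3.
-1 ≠ 3, so there is no saddle point; optimal play is mixed.
Let the attacker play Flank with probability p. Expected payoff against Fortify: 3p + (-2)(1−p) = 5p − 2; against Screen: (-1)p + 9(1−p) = −10p + 9.
Setting these equal: 5p − 2 = −10p + 9 ⇒ 15p = 11 ⇒ p = 11/15, and the value is (5)·(11/15) − 2 = 5/3.
For the defender: with q = P(Fortify), equating Flank's and Center's payoffs gives 4q − 1 = −11q + 9 ⇒ q = 2/3.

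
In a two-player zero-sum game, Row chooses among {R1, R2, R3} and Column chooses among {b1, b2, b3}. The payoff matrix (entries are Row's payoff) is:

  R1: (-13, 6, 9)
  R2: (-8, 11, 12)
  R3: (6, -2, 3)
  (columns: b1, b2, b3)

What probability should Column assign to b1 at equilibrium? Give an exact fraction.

13/27

Row minima: R1 → -13, R2 → -8, R3 → -2; maximin = -2.
Column maxima: b1 → 6, b2 → 11, b3 → 12; minimax = 6.
-2 ≠ 6, so there is no saddle point; optimal play is mixed.
R1 is strictly dominated by R2, so Row never plays it.
b3 is strictly dominated by b2 (it gives Row strictly more in every row), so Column never plays it.
On the remaining 2×2 (R2, R3 vs b1, b2):
Let Row play R2 with probability p. Expected payoff against b1: (-8)p + 6(1−p) = −14p + 6; against b2: 11p + (-2)(1−p) = 13p − 2.
Setting these equal: −14p + 6 = 13p − 2 ⇒ −27p = -8 ⇒ p = 8/27, and the value is (-14)·(8/27) + 6 = 50/27.
For Column: with q = P(b1), equating R2's and R3's payoffs gives −19q + 11 = 8q − 2 ⇒ q = 13/27.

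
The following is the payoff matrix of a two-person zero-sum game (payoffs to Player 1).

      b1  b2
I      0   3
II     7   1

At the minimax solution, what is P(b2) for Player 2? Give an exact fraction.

Row minima: I → 0, II → 1; maximin = 1.
Column maxima: b1 → 7, b2 → 3; minimax = 3.
1 ≠ 3, so there is no saddle point; optimal play is mixed.
Let Player 1 play I with probability p. Expected payoff against b1: 0p + 7(1−p) = −7p + 7; against b2: 3p + 1(1−p) = 2p + 1.
Setting these equal: −7p + 7 = 2p + 1 ⇒ −9p = -6 ⇒ p = 2/3, and the value is (-7)·(2/3) + 7 = 7/3.
For Player 2: with q = P(b1), equating I's and II's payoffs gives −3q + 3 = 6q + 1 ⇒ q = 2/9.

7/9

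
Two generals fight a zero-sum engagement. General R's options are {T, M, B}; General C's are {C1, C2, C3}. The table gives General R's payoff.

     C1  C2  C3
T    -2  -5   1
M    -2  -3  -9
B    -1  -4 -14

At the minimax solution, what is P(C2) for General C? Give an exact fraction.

Row minima: T → -5, M → -9, B → -14; maximin = -5.
Column maxima: C1 → -1, C2 → -3, C3 → 1; minimax = -3.
-5 ≠ -3, so there is no saddle point; optimal play is mixed.
C1 is strictly dominated by C2 (it gives General R strictly more in every row), so General C never plays it.
With C1 eliminated, B is strictly dominated by M (M gives General R strictly more in every remaining column), so General R never plays it.
On the remaining 2×2 (T, M vs C2, C3):
Let General R play T with probability p. Expected payoff against C2: (-5)p + (-3)(1−p) = −2p − 3; against C3: 1p + (-9)(1−p) = 10p − 9.
Setting these equal: −2p − 3 = 10p − 9 ⇒ −12p = -6 ⇒ p = 1/2, and the value is (-2)·(1/2) − 3 = -4.
For General C: with q = P(C2), equating T's and M's payoffs gives −6q + 1 = 6q − 9 ⇒ q = 5/6.

5/6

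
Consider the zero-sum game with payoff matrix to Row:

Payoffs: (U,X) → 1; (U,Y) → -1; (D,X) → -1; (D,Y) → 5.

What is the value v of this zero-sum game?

Row minima: U → -1, D → -1; maximin = -1.
Column maxima: X → 1, Y → 5; minimax = 1.
-1 ≠ 1, so there is no saddle point; optimal play is mixed.
Let Row play U with probability p. Expected payoff against X: 1p + (-1)(1−p) = 2p − 1; against Y: (-1)p + 5(1−p) = −6p + 5.
Setting these equal: 2p − 1 = −6p + 5 ⇒ 8p = 6 ⇒ p = 3/4, and the value is (2)·(3/4) − 1 = 1/2.
For Column: with q = P(X), equating U's and D's payoffs gives 2q − 1 = −6q + 5 ⇒ q = 3/4.

1/2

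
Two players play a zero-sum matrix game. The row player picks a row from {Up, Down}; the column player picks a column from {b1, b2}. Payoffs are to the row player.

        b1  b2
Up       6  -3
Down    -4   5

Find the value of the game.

Row minima: Up → -3, Down → -4; maximin = -3.
Column maxima: b1 → 6, b2 → 5; minimax = 5.
-3 ≠ 5, so there is no saddle point; optimal play is mixed.
Let the row player play Up with probability p. Expected payoff against b1: 6p + (-4)(1−p) = 10p − 4; against b2: (-3)p + 5(1−p) = −8p + 5.
Setting these equal: 10p − 4 = −8p + 5 ⇒ 18p = 9 ⇒ p = 1/2, and the value is (10)·(1/2) − 4 = 1.
For the column player: with q = P(b1), equating Up's and Down's payoffs gives 9q − 3 = −9q + 5 ⇒ q = 4/9.

1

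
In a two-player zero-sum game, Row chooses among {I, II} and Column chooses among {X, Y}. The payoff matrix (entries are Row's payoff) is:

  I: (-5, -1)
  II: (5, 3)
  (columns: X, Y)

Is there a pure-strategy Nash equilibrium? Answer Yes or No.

Yes

Row minima: I → -5, II → 3; maximin = 3.
Column maxima: X → 5, Y → 3; minimax = 3.
maximin = minimax = 3, so a saddle point exists.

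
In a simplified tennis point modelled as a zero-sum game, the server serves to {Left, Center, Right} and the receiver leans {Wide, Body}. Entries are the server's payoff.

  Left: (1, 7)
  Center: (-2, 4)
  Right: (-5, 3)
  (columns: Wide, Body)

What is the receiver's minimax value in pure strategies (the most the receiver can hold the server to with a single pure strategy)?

1

Column maxima: Wide → 1, Body → 7.
The smallest of these is 1.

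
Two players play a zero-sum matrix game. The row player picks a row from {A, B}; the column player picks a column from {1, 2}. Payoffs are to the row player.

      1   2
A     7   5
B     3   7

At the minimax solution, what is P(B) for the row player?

1/3

Row minima: A → 5, B → 3; maximin = 5.
Column maxima: 1 → 7, 2 → 7; minimax = 7.
5 ≠ 7, so there is no saddle point; optimal play is mixed.
Let the row player play A with probability p. Expected payoff against 1: 7p + 3(1−p) = 4p + 3; against 2: 5p + 7(1−p) = −2p + 7.
Setting these equal: 4p + 3 = −2p + 7 ⇒ 6p = 4 ⇒ p = 2/3, and the value is (4)·(2/3) + 3 = 17/3.
For the column player: with q = P(1), equating A's and B's payoffs gives 2q + 5 = −4q + 7 ⇒ q = 1/3.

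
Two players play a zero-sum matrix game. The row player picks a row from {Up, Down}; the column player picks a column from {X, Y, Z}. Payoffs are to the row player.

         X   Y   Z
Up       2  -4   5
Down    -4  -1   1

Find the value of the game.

Row minima: Up → -4, Down → -4; maximin = -4.
Column maxima: X → 2, Y → -1, Z → 5; minimax = -1.
-4 ≠ -1, so there is no saddle point; optimal play is mixed.
Z is strictly dominated by X (it gives the row player strictly more in every row), so the column player never plays it.
On the remaining 2×2 (Up, Down vs X, Y):
Let the row player play Up with probability p. Expected payoff against X: 2p + (-4)(1−p) = 6p − 4; against Y: (-4)p + (-1)(1−p) = −3p − 1.
Setting these equal: 6p − 4 = −3p − 1 ⇒ 9p = 3 ⇒ p = 1/3, and the value is (6)·(1/3) − 4 = -2.
For the column player: with q = P(X), equating Up's and Down's payoffs gives 6q − 4 = −3q − 1 ⇒ q = 1/3.

-2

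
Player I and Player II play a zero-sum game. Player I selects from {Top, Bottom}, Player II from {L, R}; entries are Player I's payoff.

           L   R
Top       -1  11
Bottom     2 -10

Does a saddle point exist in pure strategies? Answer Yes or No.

Row minima: Top → -1, Bottom → -10; maximin = -1.
Column maxima: L → 2, R → 11; minimax = 2.
-1 ≠ 2, so no pure-strategy equilibrium exists.

No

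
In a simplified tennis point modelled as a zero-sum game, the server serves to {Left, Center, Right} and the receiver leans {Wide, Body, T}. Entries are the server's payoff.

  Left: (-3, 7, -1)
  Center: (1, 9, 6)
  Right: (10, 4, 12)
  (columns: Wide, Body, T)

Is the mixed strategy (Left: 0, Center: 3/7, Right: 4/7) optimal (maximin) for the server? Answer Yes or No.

Yes

Against Wide this mix gives (3/7)·1 + (4/7)·10 = 43/7.
Against Body this mix gives (3/7)·9 + (4/7)·4 = 43/7.
Against T this mix gives (3/7)·6 + (4/7)·12 = 66/7.
All of the receiver's active replies (Wide, Body) yield 43/7, and no column does worse for the server. The mix makes the receiver indifferent and guarantees 43/7, so it is optimal.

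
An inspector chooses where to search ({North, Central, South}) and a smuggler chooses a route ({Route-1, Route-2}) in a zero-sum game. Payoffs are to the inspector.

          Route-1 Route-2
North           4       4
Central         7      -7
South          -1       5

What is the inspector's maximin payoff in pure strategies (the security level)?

4

Row minima: North → 4, Central → -7, South → -1.
The best of these is 4.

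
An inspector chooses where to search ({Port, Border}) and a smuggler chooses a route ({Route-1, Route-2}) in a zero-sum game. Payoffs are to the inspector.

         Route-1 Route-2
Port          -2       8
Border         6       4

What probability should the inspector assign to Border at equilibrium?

5/6

Row minima: Port → -2, Border → 4; maximin = 4.
Column maxima: Route-1 → 6, Route-2 → 8; minimax = 6.
4 ≠ 6, so there is no saddle point; optimal play is mixed.
Let the inspector play Port with probability p. Expected payoff against Route-1: (-2)p + 6(1−p) = −8p + 6; against Route-2: 8p + 4(1−p) = 4p + 4.
Setting these equal: −8p + 6 = 4p + 4 ⇒ −12p = -2 ⇒ p = 1/6, and the value is (-8)·(1/6) + 6 = 14/3.
For the smuggler: with q = P(Route-1), equating Port's and Border's payoffs gives −10q + 8 = 2q + 4 ⇒ q = 1/3.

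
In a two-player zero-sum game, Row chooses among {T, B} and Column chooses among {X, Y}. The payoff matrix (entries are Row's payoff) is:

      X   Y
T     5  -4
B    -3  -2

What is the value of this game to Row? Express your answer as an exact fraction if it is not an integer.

-11/5

Row minima: T → -4, B → -3; maximin = -3.
Column maxima: X → 5, Y → -2; minimax = -2.
-3 ≠ -2, so there is no saddle point; optimal play is mixed.
Let Row play T with probability p. Expected payoff against X: 5p + (-3)(1−p) = 8p − 3; against Y: (-4)p + (-2)(1−p) = −2p − 2.
Setting these equal: 8p − 3 = −2p − 2 ⇒ 10p = 1 ⇒ p = 1/10, and the value is (8)·(1/10) − 3 = -11/5.
For Column: with q = P(X), equating T's and B's payoffs gives 9q − 4 = −q − 2 ⇒ q = 1/5.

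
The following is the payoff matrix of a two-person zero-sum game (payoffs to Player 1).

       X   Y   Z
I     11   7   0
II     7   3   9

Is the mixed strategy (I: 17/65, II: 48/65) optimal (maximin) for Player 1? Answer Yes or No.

No

Against X this mix gives (17/65)·11 + (48/65)·7 = 523/65.
Against Y this mix gives (17/65)·7 + (48/65)·3 = 263/65.
Against Z this mix gives (17/65)·0 + (48/65)·9 = 432/65.
Player 2 will play Y, holding Player 1 to 263/65. Shifting weight toward the row that does better against Y would raise this floor (the equalizing mix achieves 63/13 against both Y and Z), so the proposed strategy is not optimal.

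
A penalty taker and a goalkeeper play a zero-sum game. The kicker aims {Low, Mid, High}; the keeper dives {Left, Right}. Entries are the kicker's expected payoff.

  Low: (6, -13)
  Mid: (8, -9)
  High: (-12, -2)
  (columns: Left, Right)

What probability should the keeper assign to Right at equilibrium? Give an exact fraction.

Row minima: Low → -13, Mid → -9, High → -12; maximin = -9.
Column maxima: Left → 8, Right → -2; minimax = -2.
-9 ≠ -2, so there is no saddle point; optimal play is mixed.
Low is strictly dominated by Mid, so the kicker never plays it.
On the remaining 2×2 (Mid, High vs Left, Right):
Let the kicker play Mid with probability p. Expected payoff against Left: 8p + (-12)(1−p) = 20p − 12; against Right: (-9)p + (-2)(1−p) = −7p − 2.
Setting these equal: 20p − 12 = −7p − 2 ⇒ 27p = 10 ⇒ p = 10/27, and the value is (20)·(10/27) − 12 = -124/27.
For the keeper: with q = P(Left), equating Mid's and High's payoffs gives 17q − 9 = −10q − 2 ⇒ q = 7/27.

20/27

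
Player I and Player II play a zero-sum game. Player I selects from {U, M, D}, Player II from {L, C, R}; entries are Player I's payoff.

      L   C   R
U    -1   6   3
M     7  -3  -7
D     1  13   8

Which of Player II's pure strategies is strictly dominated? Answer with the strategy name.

C

R holds Player I's payoff strictly below C in every row: 3 < 6, -7 < -3, 8 < 13.
So C is strictly dominated for Player II.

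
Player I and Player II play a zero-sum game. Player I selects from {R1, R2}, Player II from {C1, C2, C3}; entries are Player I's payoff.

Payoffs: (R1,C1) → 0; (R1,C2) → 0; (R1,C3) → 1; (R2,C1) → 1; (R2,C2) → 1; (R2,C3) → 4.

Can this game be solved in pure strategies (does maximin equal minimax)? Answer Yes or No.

Yes

Row minima: R1 → 0, R2 → 1; maximin = 1.
Column maxima: C1 → 1, C2 → 1, C3 → 4; minimax = 1.
maximin = minimax = 1, so a saddle point exists.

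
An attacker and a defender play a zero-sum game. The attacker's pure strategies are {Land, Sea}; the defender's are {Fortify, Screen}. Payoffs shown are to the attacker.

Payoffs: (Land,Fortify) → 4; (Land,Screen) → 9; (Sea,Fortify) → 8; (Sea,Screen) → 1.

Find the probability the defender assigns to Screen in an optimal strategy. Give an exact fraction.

1/3

Row minima: Land → 4, Sea → 1; maximin = 4.
Column maxima: Fortify → 8, Screen → 9; minimax = 8.
4 ≠ 8, so there is no saddle point; optimal play is mixed.
Let the attacker play Land with probability p. Expected payoff against Fortify: 4p + 8(1−p) = −4p + 8; against Screen: 9p + 1(1−p) = 8p + 1.
Setting these equal: −4p + 8 = 8p + 1 ⇒ −12p = -7 ⇒ p = 7/12, and the value is (-4)·(7/12) + 8 = 17/3.
For the defender: with q = P(Fortify), equating Land's and Sea's payoffs gives −5q + 9 = 7q + 1 ⇒ q = 2/3.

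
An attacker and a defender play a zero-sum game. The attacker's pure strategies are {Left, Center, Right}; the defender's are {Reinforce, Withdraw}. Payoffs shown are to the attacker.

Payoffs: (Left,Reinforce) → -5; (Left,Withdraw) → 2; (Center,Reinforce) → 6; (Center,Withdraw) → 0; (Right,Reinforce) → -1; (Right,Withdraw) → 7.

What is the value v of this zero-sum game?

3

Row minima: Left → -5, Center → 0, Right → -1; maximin = 0.
Column maxima: Reinforce → 6, Withdraw → 7; minimax = 6.
0 ≠ 6, so there is no saddle point; optimal play is mixed.
Left is strictly dominated by Right, so the attacker never plays it.
On the remaining 2×2 (Center, Right vs Reinforce, Withdraw):
Let the attacker play Center with probability p. Expected payoff against Reinforce: 6p + (-1)(1−p) = 7p − 1; against Withdraw: 0p + 7(1−p) = −7p + 7.
Setting these equal: 7p − 1 = −7p + 7 ⇒ 14p = 8 ⇒ p = 4/7, and the value is (7)·(4/7) − 1 = 3.
For the defender: with q = P(Reinforce), equating Center's and Right's payoffs gives 6q = −8q + 7 ⇒ q = 1/2.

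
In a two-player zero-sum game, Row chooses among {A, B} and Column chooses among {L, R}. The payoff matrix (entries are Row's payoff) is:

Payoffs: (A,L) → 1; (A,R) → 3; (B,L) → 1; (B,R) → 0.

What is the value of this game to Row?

Row minima: A → 1, B → 0; maximin = 1.
Column maxima: L → 1, R → 3; minimax = 1.
Since maximin = minimax = 1, there is a saddle point and the value is 1.

1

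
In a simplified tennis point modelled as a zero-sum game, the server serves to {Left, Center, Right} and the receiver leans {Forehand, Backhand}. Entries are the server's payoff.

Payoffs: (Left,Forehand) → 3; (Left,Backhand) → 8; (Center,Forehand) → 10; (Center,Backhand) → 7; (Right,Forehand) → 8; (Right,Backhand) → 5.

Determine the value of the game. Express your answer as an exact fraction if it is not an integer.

59/8

Row minima: Left → 3, Center → 7, Right → 5; maximin = 7.
Column maxima: Forehand → 10, Backhand → 8; minimax = 8.
7 ≠ 8, so there is no saddle point; optimal play is mixed.
Right is strictly dominated by Center, so the server never plays it.
On the remaining 2×2 (Left, Center vs Forehand, Backhand):
Let the server play Left with probability p. Expected payoff against Forehand: 3p + 10(1−p) = −7p + 10; against Backhand: 8p + 7(1−p) = p + 7.
Setting these equal: −7p + 10 = p + 7 ⇒ −8p = -3 ⇒ p = 3/8, and the value is (-7)·(3/8) + 10 = 59/8.
For the receiver: with q = P(Forehand), equating Left's and Center's payoffs gives −5q + 8 = 3q + 7 ⇒ q = 1/8.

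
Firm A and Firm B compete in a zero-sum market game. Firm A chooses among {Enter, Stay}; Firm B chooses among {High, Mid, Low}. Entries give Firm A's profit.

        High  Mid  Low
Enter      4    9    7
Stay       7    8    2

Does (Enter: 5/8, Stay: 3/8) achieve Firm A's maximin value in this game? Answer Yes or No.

Yes

Against High this mix gives (5/8)·4 + (3/8)·7 = 41/8.
Against Mid this mix gives (5/8)·9 + (3/8)·8 = 69/8.
Against Low this mix gives (5/8)·7 + (3/8)·2 = 41/8.
All of Firm B's active replies (High, Low) yield 41/8, and no column does worse for Firm A. The mix makes Firm B indifferent and guarantees 41/8, so it is optimal.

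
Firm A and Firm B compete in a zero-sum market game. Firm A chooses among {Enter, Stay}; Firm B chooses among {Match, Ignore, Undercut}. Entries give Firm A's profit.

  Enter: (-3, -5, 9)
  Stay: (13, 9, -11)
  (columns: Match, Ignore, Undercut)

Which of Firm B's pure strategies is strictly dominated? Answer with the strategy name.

Ignore holds Firm A's payoff strictly below Match in every row: -5 < -3, 9 < 13.
So Match is strictly dominated for Firm B.

Match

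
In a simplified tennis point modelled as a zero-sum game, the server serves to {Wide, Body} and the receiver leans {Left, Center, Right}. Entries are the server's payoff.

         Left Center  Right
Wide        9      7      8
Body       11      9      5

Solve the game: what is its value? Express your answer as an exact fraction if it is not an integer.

Row minima: Wide → 7, Body → 5; maximin = 7.
Column maxima: Left → 11, Center → 9, Right → 8; minimax = 8.
7 ≠ 8, so there is no saddle point; optimal play is mixed.
Left is strictly dominated by Center (it gives the server strictly more in every row), so the receiver never plays it.
On the remaining 2×2 (Wide, Body vs Center, Right):
Let the server play Wide with probability p. Expected payoff against Center: 7p + 9(1−p) = −2p + 9; against Right: 8p + 5(1−p) = 3p + 5.
Setting these equal: −2p + 9 = 3p + 5 ⇒ −5p = -4 ⇒ p = 4/5, and the value is (-2)·(4/5) + 9 = 37/5.
For the receiver: with q = P(Center), equating Wide's and Body's payoffs gives −q + 8 = 4q + 5 ⇒ q = 3/5.

37/5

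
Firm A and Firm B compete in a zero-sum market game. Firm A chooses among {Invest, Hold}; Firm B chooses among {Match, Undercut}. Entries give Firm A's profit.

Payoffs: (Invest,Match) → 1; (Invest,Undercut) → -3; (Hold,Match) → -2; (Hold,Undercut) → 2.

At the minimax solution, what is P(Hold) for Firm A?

1/2

Row minima: Invest → -3, Hold → -2; maximin = -2.
Column maxima: Match → 1, Undercut → 2; minimax = 1.
-2 ≠ 1, so there is no saddle point; optimal play is mixed.
Let Firm A play Invest with probability p. Expected payoff against Match: 1p + (-2)(1−p) = 3p − 2; against Undercut: (-3)p + 2(1−p) = −5p + 2.
Setting these equal: 3p − 2 = −5p + 2 ⇒ 8p = 4 ⇒ p = 1/2, and the value is (3)·(1/2) − 2 = -1/2.
For Firm B: with q = P(Match), equating Invest's and Hold's payoffs gives 4q − 3 = −4q + 2 ⇒ q = 5/8.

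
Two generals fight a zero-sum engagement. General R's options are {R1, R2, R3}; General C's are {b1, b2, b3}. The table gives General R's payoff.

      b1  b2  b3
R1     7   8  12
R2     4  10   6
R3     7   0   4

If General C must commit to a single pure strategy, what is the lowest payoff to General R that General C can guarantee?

Column maxima: b1 → 7, b2 → 10, b3 → 12.
The smallest of these is 7.

7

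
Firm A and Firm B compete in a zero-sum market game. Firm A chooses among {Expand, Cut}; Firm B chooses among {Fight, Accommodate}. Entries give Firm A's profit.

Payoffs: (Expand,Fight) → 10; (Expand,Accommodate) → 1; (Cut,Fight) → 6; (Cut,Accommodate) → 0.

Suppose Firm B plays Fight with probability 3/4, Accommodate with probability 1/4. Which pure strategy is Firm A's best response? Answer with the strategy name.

Expected payoff of Expand: (3/4)·10 + (1/4)·1 = 31/4.
Expected payoff of Cut: (3/4)·6 + (1/4)·0 = 9/2.
The largest is 31/4, so Firm A's best response is Expand.

Expand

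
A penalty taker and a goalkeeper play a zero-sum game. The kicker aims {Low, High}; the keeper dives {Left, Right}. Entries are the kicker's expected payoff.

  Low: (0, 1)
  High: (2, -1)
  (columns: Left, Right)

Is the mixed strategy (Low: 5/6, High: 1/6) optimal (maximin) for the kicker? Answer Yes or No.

No

Against Left this mix gives (5/6)·0 + (1/6)·2 = 1/3.
Against Right this mix gives (5/6)·1 + (1/6)·(-1) = 2/3.
The keeper will play Left, holding the kicker to 1/3. Shifting weight toward the row that does better against Left would raise this floor (the equalizing mix achieves 1/2 against both Left and Right), so the proposed strategy is not optimal.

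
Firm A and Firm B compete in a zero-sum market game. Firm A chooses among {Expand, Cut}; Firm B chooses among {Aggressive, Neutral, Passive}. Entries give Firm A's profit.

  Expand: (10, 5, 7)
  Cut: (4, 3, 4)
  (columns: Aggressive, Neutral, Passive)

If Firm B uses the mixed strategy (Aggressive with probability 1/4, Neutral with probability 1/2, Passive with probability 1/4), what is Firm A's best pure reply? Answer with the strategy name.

Expected payoff of Expand: (1/4)·10 + (1/2)·5 + (1/4)·7 = 27/4.
Expected payoff of Cut: (1/4)·4 + (1/2)·3 + (1/4)·4 = 7/2.
The largest is 27/4, so Firm A's best response is Expand.

Expand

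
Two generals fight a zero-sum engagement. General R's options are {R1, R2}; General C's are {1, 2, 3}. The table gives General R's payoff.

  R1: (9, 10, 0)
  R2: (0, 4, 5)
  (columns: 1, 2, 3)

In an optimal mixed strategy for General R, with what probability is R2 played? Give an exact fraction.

Row minima: R1 → 0, R2 → 0; maximin = 0.
Column maxima: 1 → 9, 2 → 10, 3 → 5; minimax = 5.
0 ≠ 5, so there is no saddle point; optimal play is mixed.
2 is strictly dominated by 1 (it gives General R strictly more in every row), so General C never plays it.
On the remaining 2×2 (R1, R2 vs 1, 3):
Let General R play R1 with probability p. Expected payoff against 1: 9p + 0(1−p) = 9p; against 3: 0p + 5(1−p) = −5p + 5.
Setting these equal: 9p = −5p + 5 ⇒ 14p = 5 ⇒ p = 5/14, and the value is (9)·(5/14) = 45/14.
For General C: with q = P(1), equating R1's and R2's payoffs gives 9q = −5q + 5 ⇒ q = 5/14.

9/14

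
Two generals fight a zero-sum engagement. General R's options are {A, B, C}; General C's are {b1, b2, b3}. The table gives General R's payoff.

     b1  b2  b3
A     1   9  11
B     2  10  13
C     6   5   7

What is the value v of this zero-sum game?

50/9

Row minima: A → 1, B → 2, C → 5; maximin = 5.
Column maxima: b1 → 6, b2 → 10, b3 → 13; minimax = 6.
5 ≠ 6, so there is no saddle point; optimal play is mixed.
A is strictly dominated by B, so General R never plays it.
b3 is strictly dominated by b1 (it gives General R strictly more in every row), so General C never plays it.
On the remaining 2×2 (B, C vs b1, b2):
Let General R play B with probability p. Expected payoff against b1: 2p + 6(1−p) = −4p + 6; against b2: 10p + 5(1−p) = 5p + 5.
Setting these equal: −4p + 6 = 5p + 5 ⇒ −9p = -1 ⇒ p = 1/9, and the value is (-4)·(1/9) + 6 = 50/9.
For General C: with q = P(b1), equating B's and C's payoffs gives −8q + 10 = q + 5 ⇒ q = 5/9.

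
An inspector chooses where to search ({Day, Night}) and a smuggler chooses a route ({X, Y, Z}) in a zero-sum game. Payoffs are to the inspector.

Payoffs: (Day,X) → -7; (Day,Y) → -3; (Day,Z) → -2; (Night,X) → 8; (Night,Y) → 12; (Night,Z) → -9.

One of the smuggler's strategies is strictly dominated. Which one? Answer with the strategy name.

Y

X holds the inspector's payoff strictly below Y in every row: -7 < -3, 8 < 12.
So Y is strictly dominated for the smuggler.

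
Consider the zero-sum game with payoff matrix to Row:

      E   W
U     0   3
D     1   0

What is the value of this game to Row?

Row minima: U → 0, D → 0; maximin = 0.
Column maxima: E → 1, W → 3; minimax = 1.
0 ≠ 1, so there is no saddle point; optimal play is mixed.
Let Row play U with probability p. Expected payoff against E: 0p + 1(1−p) = −p + 1; against W: 3p + 0(1−p) = 3p.
Setting these equal: −p + 1 = 3p ⇒ −4p = -1 ⇒ p = 1/4, and the value is (-1)·(1/4) + 1 = 3/4.
For Column: with q = P(E), equating U's and D's payoffs gives −3q + 3 = q ⇒ q = 3/4.

3/4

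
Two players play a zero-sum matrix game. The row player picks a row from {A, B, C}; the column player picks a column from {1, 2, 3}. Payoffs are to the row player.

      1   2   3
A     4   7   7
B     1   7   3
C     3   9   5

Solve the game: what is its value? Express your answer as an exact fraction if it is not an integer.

4

Row minima: A → 4, B → 1, C → 3; maximin = 4.
Column maxima: 1 → 4, 2 → 9, 3 → 7; minimax = 4.
Since maximin = minimax = 4, there is a saddle point and the value is 4.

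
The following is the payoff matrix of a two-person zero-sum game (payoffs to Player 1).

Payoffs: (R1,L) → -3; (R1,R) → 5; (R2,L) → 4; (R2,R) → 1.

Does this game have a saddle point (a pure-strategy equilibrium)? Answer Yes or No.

Row minima: R1 → -3, R2 → 1; maximin = 1.
Column maxima: L → 4, R → 5; minimax = 4.
1 ≠ 4, so no pure-strategy equilibrium exists.

No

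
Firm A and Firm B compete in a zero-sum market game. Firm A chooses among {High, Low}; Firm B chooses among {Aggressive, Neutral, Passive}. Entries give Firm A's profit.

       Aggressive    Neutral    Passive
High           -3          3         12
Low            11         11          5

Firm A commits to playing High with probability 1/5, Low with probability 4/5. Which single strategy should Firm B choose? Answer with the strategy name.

Passive

If Firm B plays Aggressive, Firm A's expected payoff is (1/5)·(-3) + (4/5)·11 = 41/5.
If Firm B plays Neutral, Firm A's expected payoff is (1/5)·3 + (4/5)·11 = 47/5.
If Firm B plays Passive, Firm A's expected payoff is (1/5)·12 + (4/5)·5 = 32/5.
Firm B minimizes Firm A's payoff; the smallest is 32/5, so the best response is Passive.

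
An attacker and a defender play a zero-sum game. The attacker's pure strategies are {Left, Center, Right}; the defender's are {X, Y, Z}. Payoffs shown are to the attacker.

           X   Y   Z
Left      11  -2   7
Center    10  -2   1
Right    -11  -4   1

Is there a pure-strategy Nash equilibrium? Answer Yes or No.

Yes

Row minima: Left → -2, Center → -2, Right → -11; maximin = -2.
Column maxima: X → 11, Y → -2, Z → 7; minimax = -2.
maximin = minimax = -2, so a saddle point exists.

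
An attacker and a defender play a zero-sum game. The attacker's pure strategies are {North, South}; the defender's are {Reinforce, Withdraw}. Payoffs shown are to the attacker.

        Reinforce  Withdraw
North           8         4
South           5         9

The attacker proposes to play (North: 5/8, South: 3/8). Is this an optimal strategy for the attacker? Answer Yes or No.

No

Against Reinforce this mix gives (5/8)·8 + (3/8)·5 = 55/8.
Against Withdraw this mix gives (5/8)·4 + (3/8)·9 = 47/8.
The defender will play Withdraw, holding the attacker to 47/8. Shifting weight toward the row that does better against Withdraw would raise this floor (the equalizing mix achieves 13/2 against both Withdraw and Reinforce), so the proposed strategy is not optimal.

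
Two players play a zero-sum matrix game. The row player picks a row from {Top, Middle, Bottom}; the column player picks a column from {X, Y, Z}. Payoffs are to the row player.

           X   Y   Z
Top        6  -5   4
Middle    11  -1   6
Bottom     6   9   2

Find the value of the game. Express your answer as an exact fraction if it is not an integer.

4

Row minima: Top → -5, Middle → -1, Bottom → 2; maximin = 2.
Column maxima: X → 11, Y → 9, Z → 6; minimax = 6.
2 ≠ 6, so there is no saddle point; optimal play is mixed.
Top is strictly dominated by Middle, so the row player never plays it.
X is strictly dominated by Z (it gives the row player strictly more in every row), so the column player never plays it.
On the remaining 2×2 (Middle, Bottom vs Y, Z):
Let the row player play Middle with probability p. Expected payoff against Y: (-1)p + 9(1−p) = −10p + 9; against Z: 6p + 2(1−p) = 4p + 2.
Setting these equal: −10p + 9 = 4p + 2 ⇒ −14p = -7 ⇒ p = 1/2, and the value is (-10)·(1/2) + 9 = 4.
For the column player: with q = P(Y), equating Middle's and Bottom's payoffs gives −7q + 6 = 7q + 2 ⇒ q = 2/7.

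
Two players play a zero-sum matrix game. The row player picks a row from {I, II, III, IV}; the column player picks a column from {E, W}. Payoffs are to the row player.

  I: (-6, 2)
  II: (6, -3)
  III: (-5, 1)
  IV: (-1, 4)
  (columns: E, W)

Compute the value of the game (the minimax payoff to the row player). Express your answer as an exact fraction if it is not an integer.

3/2

Row minima: I → -6, II → -3, III → -5, IV → -1; maximin = -1.
Column maxima: E → 6, W → 4; minimax = 4.
-1 ≠ 4, so there is no saddle point; optimal play is mixed.
I is strictly dominated by IV, so the row player never plays it.
III is strictly dominated by IV, so the row player never plays it.
On the remaining 2×2 (II, IV vs E, W):
Let the row player play II with probability p. Expected payoff against E: 6p + (-1)(1−p) = 7p − 1; against W: (-3)p + 4(1−p) = −7p + 4.
Setting these equal: 7p − 1 = −7p + 4 ⇒ 14p = 5 ⇒ p = 5/14, and the value is (7)·(5/14) − 1 = 3/2.
For the column player: with q = P(E), equating II's and IV's payoffs gives 9q − 3 = −5q + 4 ⇒ q = 1/2.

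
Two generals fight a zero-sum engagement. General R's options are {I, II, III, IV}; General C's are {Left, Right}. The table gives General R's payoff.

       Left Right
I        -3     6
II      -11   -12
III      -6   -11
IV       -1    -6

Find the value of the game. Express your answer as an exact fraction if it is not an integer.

-12/7

Row minima: I → -3, II → -12, III → -11, IV → -6; maximin = -3.
Column maxima: Left → -1, Right → 6; minimax = -1.
-3 ≠ -1, so there is no saddle point; optimal play is mixed.
II is strictly dominated by I, so General R never plays it.
III is strictly dominated by I, so General R never plays it.
On the remaining 2×2 (I, IV vs Left, Right):
Let General R play I with probability p. Expected payoff against Left: (-3)p + (-1)(1−p) = −2p − 1; against Right: 6p + (-6)(1−p) = 12p − 6.
Setting these equal: −2p − 1 = 12p − 6 ⇒ −14p = -5 ⇒ p = 5/14, and the value is (-2)·(5/14) − 1 = -12/7.
For General C: with q = P(Left), equating I's and IV's payoffs gives −9q + 6 = 5q − 6 ⇒ q = 6/7.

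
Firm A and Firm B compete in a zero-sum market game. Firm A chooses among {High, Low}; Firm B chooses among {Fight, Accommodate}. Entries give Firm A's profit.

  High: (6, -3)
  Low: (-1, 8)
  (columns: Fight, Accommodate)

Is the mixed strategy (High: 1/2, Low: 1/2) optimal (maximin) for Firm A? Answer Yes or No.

Against Fight this mix gives (1/2)·6 + (1/2)·(-1) = 5/2.
Against Accommodate this mix gives (1/2)·(-3) + (1/2)·8 = 5/2.
All of Firm B's active replies (Fight, Accommodate) yield 5/2, and no column does worse for Firm A. The mix makes Firm B indifferent and guarantees 5/2, so it is optimal.

Yes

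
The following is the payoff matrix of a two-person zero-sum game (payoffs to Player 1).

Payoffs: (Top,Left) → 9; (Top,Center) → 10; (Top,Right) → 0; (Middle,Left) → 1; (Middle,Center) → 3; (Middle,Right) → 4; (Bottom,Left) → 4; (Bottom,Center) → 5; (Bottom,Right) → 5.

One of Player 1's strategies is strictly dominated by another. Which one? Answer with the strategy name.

Middle

Bottom gives a strictly higher payoff than Middle against every column: 4 > 1, 5 > 3, 5 > 4.
So Middle is strictly dominated and Player 1 never plays it.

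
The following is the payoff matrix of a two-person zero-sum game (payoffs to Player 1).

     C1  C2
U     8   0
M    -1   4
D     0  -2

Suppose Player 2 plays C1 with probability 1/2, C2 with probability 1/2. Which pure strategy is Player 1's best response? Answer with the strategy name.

U

Expected payoff of U: (1/2)·8 + (1/2)·0 = 4.
Expected payoff of M: (1/2)·(-1) + (1/2)·4 = 3/2.
Expected payoff of D: (1/2)·0 + (1/2)·(-2) = -1.
The largest is 4, so Player 1's best response is U.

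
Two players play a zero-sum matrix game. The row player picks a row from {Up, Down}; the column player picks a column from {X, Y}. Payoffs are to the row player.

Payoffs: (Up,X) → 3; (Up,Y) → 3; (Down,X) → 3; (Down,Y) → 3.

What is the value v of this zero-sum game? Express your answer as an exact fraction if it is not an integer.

Row minima: Up → 3, Down → 3; maximin = 3.
Column maxima: X → 3, Y → 3; minimax = 3.
Since maximin = minimax = 3, there is a saddle point and the value is 3.

3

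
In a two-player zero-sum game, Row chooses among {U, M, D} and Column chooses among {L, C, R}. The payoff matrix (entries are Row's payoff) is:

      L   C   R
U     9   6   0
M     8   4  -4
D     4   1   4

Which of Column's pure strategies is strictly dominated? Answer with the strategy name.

L

C holds Row's payoff strictly below L in every row: 6 < 9, 4 < 8, 1 < 4.
So L is strictly dominated for Column.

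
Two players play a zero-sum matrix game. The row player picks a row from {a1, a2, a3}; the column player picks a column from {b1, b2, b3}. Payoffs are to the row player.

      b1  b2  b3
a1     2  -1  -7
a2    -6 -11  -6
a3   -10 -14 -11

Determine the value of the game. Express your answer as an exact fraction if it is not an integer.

-71/11

Row minima: a1 → -7, a2 → -11, a3 → -14; maximin = -7.
Column maxima: b1 → 2, b2 → -1, b3 → -6; minimax = -6.
-7 ≠ -6, so there is no saddle point; optimal play is mixed.
a3 is strictly dominated by a1, so the row player never plays it.
b1 is strictly dominated by b2 (it gives the row player strictly more in every row), so the column player never plays it.
On the remaining 2×2 (a1, a2 vs b2, b3):
Let the row player play a1 with probability p. Expected payoff against b2: (-1)p + (-11)(1−p) = 10p − 11; against b3: (-7)p + (-6)(1−p) = −p − 6.
Setting these equal: 10p − 11 = −p − 6 ⇒ 11p = 5 ⇒ p = 5/11, and the value is (10)·(5/11) − 11 = -71/11.
For the column player: with q = P(b2), equating a1's and a2's payoffs gives 6q − 7 = −5q − 6 ⇒ q = 1/11.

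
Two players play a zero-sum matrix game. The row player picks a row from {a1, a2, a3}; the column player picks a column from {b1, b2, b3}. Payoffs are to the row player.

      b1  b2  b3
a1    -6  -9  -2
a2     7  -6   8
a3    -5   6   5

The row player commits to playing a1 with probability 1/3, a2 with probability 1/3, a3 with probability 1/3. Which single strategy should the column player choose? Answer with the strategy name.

b2

If the column player plays b1, the row player's expected payoff is (1/3)·(-6) + (1/3)·7 + (1/3)·(-5) = -4/3.
If the column player plays b2, the row player's expected payoff is (1/3)·(-9) + (1/3)·(-6) + (1/3)·6 = -3.
If the column player plays b3, the row player's expected payoff is (1/3)·(-2) + (1/3)·8 + (1/3)·5 = 11/3.
The column player minimizes the row player's payoff; the smallest is -3, so the best response is b2.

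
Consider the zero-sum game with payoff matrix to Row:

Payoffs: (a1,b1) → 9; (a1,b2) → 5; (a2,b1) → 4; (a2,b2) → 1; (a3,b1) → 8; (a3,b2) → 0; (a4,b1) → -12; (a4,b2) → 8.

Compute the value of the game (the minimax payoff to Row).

Row minima: a1 → 5, a2 → 1, a3 → 0, a4 → -12; maximin = 5.
Column maxima: b1 → 9, b2 → 8; minimax = 8.
5 ≠ 8, so there is no saddle point; optimal play is mixed.
a2 is strictly dominated by a1, so Row never plays it.
a3 is strictly dominated by a1, so Row never plays it.
On the remaining 2×2 (a1, a4 vs b1, b2):
Let Row play a1 with probability p. Expected payoff against b1: 9p + (-12)(1−p) = 21p − 12; against b2: 5p + 8(1−p) = −3p + 8.
Setting these equal: 21p − 12 = −3p + 8 ⇒ 24p = 20 ⇒ p = 5/6, and the value is (21)·(5/6) − 12 = 11/2.
For Column: with q = P(b1), equating a1's and a4's payoffs gives 4q + 5 = −20q + 8 ⇒ q = 1/8.

11/2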